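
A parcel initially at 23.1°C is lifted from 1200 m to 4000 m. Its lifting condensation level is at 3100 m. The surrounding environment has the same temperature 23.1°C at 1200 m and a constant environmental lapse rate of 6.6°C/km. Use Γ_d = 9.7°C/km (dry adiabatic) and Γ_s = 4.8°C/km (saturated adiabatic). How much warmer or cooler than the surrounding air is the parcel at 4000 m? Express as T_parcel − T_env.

-4.27°C (parcel cooler than environment)

Parcel:
  1200–3100 m, dry: Δz = 1.9 km ⇒ ΔT = -18.43°C; T = 4.67°C
  3100–4000 m, saturated: Δz = 0.9 km ⇒ ΔT = -4.32°C; T = 0.35°C
Environment:
  1200–4000 m, environment: Δz = 2.8 km ⇒ ΔT = -18.48°C; T = 4.62°C
T_parcel − T_env = 0.35 − 4.62 = -4.27°C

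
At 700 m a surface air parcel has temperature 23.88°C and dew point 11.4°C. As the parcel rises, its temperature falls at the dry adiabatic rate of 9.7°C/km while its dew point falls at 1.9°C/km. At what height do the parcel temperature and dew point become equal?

2300 m

T and T_d converge at 9.7 − 1.9 = 7.8°C per km
Height above start = (23.88 − 11.4) / 7.8 = 1.6 km
LCL altitude = 700 m + 1600 m = 2300 m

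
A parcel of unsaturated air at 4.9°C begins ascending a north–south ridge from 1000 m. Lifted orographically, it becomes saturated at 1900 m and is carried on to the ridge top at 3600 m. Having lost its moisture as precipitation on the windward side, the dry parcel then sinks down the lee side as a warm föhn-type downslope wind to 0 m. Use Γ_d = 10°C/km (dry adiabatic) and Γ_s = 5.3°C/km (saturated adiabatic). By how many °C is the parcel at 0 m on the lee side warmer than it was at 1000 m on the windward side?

1000–1900 m, dry: Δz = 0.9 km ⇒ ΔT = -9°C; T = -4.1°C
1900–3600 m, saturated: Δz = 1.7 km ⇒ ΔT = -9.01°C; T = -13.11°C
3600–0 m, dry descent: Δz = 3.6 km ⇒ ΔT = +36°C; T = 22.89°C
Net change vs windward start: 22.89 − 4.9 = +17.99°C

+17.99°C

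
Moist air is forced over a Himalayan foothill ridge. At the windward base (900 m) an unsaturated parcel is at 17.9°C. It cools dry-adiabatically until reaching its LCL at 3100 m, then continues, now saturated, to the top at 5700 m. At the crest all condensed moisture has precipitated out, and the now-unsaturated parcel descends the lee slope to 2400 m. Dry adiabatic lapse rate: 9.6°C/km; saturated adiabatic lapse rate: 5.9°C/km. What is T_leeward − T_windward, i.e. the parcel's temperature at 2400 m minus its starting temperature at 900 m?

From 900 m to 3100 m (dry): cools by 9.6 × 2.2 = 21.12°C, giving -3.22°C.
From 3100 m to 5700 m (saturated): cools by 5.9 × 2.6 = 15.34°C, giving -18.56°C.
From 5700 m to 2400 m (dry descent): warms by 9.6 × 3.3 = 31.68°C, giving 13.12°C.
Net change vs windward start: 13.12 − 17.9 = -4.78°C

-4.78°C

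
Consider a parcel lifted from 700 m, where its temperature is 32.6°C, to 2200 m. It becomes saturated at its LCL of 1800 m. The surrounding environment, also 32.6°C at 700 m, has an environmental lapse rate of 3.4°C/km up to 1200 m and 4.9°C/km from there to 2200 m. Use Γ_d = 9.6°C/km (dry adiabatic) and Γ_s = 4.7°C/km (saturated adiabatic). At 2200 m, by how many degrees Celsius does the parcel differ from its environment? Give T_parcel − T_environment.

-5.84°C (parcel cooler than environment)

Parcel:
  From 700 m to 1800 m (dry): cools by 9.6 × 1.1 = 10.56°C, giving 22.04°C.
  From 1800 m to 2200 m (saturated): cools by 4.7 × 0.4 = 1.88°C, giving 20.16°C.
Environment:
  From 700 m to 1200 m (environment, lower layer): cools by 3.4 × 0.5 = 1.7°C, giving 30.9°C.
  From 1200 m to 2200 m (environment, upper layer): cools by 4.9 × 1 = 4.9°C, giving 26°C.
T_parcel − T_env = 20.16 − 26 = -5.84°C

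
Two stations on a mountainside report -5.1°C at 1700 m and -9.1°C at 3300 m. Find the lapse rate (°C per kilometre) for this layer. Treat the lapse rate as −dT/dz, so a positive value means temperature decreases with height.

2.5°C/km

Γ = −ΔT/Δz = (-5.1 − (-9.1)) / (3300 − 1700) m
  = 4°C / 1.6 km = 2.5°C/km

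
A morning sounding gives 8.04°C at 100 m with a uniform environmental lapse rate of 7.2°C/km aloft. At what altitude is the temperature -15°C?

3300 m

Height above start = (8.04 − (-15)) / 7.2 = 3.2 km
Altitude = 100 m + 3200 m = 3300 m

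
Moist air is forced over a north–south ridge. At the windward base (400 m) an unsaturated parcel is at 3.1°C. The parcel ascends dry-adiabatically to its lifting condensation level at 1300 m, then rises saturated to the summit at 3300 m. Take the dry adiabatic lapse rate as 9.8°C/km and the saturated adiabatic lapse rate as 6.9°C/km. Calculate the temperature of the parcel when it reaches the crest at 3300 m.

-19.52°C

Dry to 1300 m: -9.8 × 0.9 km = -8.82°C, so T = -5.72°C.
Saturated to 3300 m: -6.9 × 2 km = -13.8°C, so T = -19.52°C.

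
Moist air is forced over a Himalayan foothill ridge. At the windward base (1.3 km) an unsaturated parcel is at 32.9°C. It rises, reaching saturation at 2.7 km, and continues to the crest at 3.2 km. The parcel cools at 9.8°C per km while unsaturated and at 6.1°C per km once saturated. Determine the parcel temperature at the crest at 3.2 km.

From 1300 m to 2700 m (dry): cools by 9.8 × 1.4 = 13.72°C, giving 19.18°C.
From 2700 m to 3200 m (saturated): cools by 6.1 × 0.5 = 3.05°C, giving 16.13°C.

16.13°C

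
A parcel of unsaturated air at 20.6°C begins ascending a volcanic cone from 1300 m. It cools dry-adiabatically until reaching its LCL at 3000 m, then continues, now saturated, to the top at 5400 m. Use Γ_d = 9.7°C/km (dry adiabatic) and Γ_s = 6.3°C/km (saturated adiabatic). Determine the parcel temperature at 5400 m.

1300–3000 m, dry: Δz = 1.7 km ⇒ ΔT = -16.49°C; T = 4.11°C
3000–5400 m, saturated: Δz = 2.4 km ⇒ ΔT = -15.12°C; T = -11.01°C

-11.01°C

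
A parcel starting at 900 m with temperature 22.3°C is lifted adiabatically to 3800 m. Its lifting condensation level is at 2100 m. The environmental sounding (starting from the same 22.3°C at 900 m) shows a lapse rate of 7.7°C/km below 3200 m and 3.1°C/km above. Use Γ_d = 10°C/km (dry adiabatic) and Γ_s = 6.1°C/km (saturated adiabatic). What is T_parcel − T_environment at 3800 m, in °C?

Parcel:
  Dry to 2100 m: -10 × 1.2 km = -12°C, so T = 10.3°C.
  Saturated to 3800 m: -6.1 × 1.7 km = -10.37°C, so T = -0.07°C.
Environment:
  Environment, lower layer to 3200 m: -7.7 × 2.3 km = -17.71°C, so T = 4.59°C.
  Environment, upper layer to 3800 m: -3.1 × 0.6 km = -1.86°C, so T = 2.73°C.
T_parcel − T_env = -0.07 − 2.73 = -2.8°C

-2.8°C (parcel cooler than environment)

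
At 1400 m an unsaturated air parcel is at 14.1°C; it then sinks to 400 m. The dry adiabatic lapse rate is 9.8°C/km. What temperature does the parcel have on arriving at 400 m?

From 1400 m to 400 m (dry adiabatic): warms by 9.8 × 1 = 9.8°C, giving 23.9°C.

23.9°C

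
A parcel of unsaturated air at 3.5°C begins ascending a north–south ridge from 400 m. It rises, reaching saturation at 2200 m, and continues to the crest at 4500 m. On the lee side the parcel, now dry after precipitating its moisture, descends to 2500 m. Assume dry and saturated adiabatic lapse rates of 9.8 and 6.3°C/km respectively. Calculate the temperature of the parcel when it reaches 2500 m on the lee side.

400–2200 m, dry: Δz = 1.8 km ⇒ ΔT = -17.64°C; T = -14.14°C
2200–4500 m, saturated: Δz = 2.3 km ⇒ ΔT = -14.49°C; T = -28.63°C
4500–2500 m, dry descent: Δz = 2 km ⇒ ΔT = +19.6°C; T = -9.03°C

-9.03°C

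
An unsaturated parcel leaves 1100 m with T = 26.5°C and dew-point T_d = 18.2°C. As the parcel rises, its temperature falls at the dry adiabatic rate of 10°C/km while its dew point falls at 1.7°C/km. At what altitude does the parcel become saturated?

2100 m

T and T_d converge at 10 − 1.7 = 8.3°C per km
Height above start = (26.5 − 18.2) / 8.3 = 1 km
LCL altitude = 1100 m + 1000 m = 2100 m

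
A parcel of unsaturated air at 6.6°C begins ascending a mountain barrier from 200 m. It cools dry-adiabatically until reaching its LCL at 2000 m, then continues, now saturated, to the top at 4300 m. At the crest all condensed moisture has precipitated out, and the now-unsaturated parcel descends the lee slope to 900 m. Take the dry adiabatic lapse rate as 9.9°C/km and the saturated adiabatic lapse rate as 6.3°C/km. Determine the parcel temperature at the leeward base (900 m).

200–2000 m, dry: Δz = 1.8 km ⇒ ΔT = -17.82°C; T = -11.22°C
2000–4300 m, saturated: Δz = 2.3 km ⇒ ΔT = -14.49°C; T = -25.71°C
4300–900 m, dry descent: Δz = 3.4 km ⇒ ΔT = +33.66°C; T = 7.95°C

7.95°C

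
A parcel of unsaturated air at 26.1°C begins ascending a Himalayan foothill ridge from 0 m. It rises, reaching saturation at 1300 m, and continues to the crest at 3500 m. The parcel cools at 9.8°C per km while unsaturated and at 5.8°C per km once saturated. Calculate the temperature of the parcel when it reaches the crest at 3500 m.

From 0 m to 1300 m (dry): cools by 9.8 × 1.3 = 12.74°C, giving 13.36°C.
From 1300 m to 3500 m (saturated): cools by 5.8 × 2.2 = 12.76°C, giving 0.6°C.

0.6°C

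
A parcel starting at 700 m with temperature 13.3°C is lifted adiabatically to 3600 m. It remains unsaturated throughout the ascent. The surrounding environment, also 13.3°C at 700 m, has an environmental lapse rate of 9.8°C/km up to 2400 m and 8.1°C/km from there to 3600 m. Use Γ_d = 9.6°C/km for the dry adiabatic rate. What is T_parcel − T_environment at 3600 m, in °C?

Parcel:
  700 → 3600 m (dry, 9.6°C/km): ΔT = -9.6 × 2.9 = -27.84°C → T = -14.54°C
Environment:
  700 → 2400 m (environment, lower layer, 9.8°C/km): ΔT = -9.8 × 1.7 = -16.66°C → T = -3.36°C
  2400 → 3600 m (environment, upper layer, 8.1°C/km): ΔT = -8.1 × 1.2 = -9.72°C → T = -13.08°C
T_parcel − T_env = -14.54 − (-13.08) = -1.46°C

-1.46°C (parcel cooler than environment)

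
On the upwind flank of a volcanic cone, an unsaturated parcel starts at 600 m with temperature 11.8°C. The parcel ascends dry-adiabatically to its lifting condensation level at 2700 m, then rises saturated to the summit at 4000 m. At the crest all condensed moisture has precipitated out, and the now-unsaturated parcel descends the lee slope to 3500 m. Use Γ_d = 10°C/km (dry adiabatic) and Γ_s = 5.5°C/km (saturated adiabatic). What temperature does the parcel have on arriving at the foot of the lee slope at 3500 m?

-11.35°C

From 600 m to 2700 m (dry): cools by 10 × 2.1 = 21°C, giving -9.2°C.
From 2700 m to 4000 m (saturated): cools by 5.5 × 1.3 = 7.15°C, giving -16.35°C.
From 4000 m to 3500 m (dry descent): warms by 10 × 0.5 = 5°C, giving -11.35°C.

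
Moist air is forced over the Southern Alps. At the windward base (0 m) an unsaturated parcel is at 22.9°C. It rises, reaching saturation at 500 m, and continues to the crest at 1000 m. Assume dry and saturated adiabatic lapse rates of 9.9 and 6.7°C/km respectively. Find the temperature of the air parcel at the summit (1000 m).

14.6°C

0–500 m, dry: Δz = 0.5 km ⇒ ΔT = -4.95°C; T = 17.95°C
500–1000 m, saturated: Δz = 0.5 km ⇒ ΔT = -3.35°C; T = 14.6°C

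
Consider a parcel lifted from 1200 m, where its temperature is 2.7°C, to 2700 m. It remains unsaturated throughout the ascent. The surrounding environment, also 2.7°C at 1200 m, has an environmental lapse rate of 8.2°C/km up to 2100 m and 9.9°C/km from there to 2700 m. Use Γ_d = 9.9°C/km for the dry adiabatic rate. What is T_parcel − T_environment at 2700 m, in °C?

Parcel:
  1200 → 2700 m (dry, 9.9°C/km): ΔT = -9.9 × 1.5 = -14.85°C → T = -12.15°C
Environment:
  1200 → 2100 m (environment, lower layer, 8.2°C/km): ΔT = -8.2 × 0.9 = -7.38°C → T = -4.68°C
  2100 → 2700 m (environment, upper layer, 9.9°C/km): ΔT = -9.9 × 0.6 = -5.94°C → T = -10.62°C
T_parcel − T_env = -12.15 − (-10.62) = -1.53°C

-1.53°C (parcel cooler than environment)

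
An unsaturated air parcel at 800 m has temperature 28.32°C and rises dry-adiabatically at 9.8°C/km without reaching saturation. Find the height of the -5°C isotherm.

4200 m

Height above start = (28.32 − (-5)) / 9.8 = 3.4 km
Altitude = 800 m + 3400 m = 4200 m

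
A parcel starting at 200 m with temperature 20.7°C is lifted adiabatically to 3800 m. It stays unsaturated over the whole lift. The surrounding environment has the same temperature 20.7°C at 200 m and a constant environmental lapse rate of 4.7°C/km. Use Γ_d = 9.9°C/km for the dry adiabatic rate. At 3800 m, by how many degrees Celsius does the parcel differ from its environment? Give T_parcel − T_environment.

Parcel:
  200 → 3800 m (dry, 9.9°C/km): ΔT = -9.9 × 3.6 = -35.64°C → T = -14.94°C
Environment:
  200 → 3800 m (environment, 4.7°C/km): ΔT = -4.7 × 3.6 = -16.92°C → T = 3.78°C
T_parcel − T_env = -14.94 − 3.78 = -18.72°C

-18.72°C (parcel cooler than environment)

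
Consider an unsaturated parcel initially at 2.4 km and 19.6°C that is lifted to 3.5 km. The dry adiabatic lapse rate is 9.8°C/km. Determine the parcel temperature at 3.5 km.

Dry adiabatic to 3500 m: -9.8 × 1.1 km = -10.78°C, so T = 8.82°C.

8.82°C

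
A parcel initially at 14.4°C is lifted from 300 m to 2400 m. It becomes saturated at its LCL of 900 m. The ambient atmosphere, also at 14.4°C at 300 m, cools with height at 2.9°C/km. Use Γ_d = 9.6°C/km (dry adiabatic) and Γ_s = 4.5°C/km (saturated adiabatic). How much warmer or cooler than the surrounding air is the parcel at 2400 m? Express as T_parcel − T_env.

-6.42°C (parcel cooler than environment)

Parcel:
  300–900 m, dry: Δz = 0.6 km ⇒ ΔT = -5.76°C; T = 8.64°C
  900–2400 m, saturated: Δz = 1.5 km ⇒ ΔT = -6.75°C; T = 1.89°C
Environment:
  300–2400 m, environment: Δz = 2.1 km ⇒ ΔT = -6.09°C; T = 8.31°C
T_parcel − T_env = 1.89 − 8.31 = -6.42°C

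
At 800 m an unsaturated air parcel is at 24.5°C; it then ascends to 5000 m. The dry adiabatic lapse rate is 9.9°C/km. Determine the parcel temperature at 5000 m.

-17.08°C

800 → 5000 m (dry adiabatic, 9.9°C/km): ΔT = -9.9 × 4.2 = -41.58°C → T = -17.08°C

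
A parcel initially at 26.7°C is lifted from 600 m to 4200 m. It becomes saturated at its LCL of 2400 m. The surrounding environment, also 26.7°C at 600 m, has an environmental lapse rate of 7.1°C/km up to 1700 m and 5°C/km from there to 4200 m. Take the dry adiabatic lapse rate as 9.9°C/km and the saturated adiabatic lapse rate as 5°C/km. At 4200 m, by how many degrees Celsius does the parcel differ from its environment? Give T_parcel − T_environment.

Parcel:
  600–2400 m, dry: Δz = 1.8 km ⇒ ΔT = -17.82°C; T = 8.88°C
  2400–4200 m, saturated: Δz = 1.8 km ⇒ ΔT = -9°C; T = -0.12°C
Environment:
  600–1700 m, environment, lower layer: Δz = 1.1 km ⇒ ΔT = -7.81°C; T = 18.89°C
  1700–4200 m, environment, upper layer: Δz = 2.5 km ⇒ ΔT = -12.5°C; T = 6.39°C
T_parcel − T_env = -0.12 − 6.39 = -6.51°C

-6.51°C (parcel cooler than environment)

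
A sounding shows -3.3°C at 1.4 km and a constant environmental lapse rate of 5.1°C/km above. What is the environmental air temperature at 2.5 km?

From 1400 m to 2500 m (environmental): cools by 5.1 × 1.1 = 5.61°C, giving -8.91°C.

-8.91°C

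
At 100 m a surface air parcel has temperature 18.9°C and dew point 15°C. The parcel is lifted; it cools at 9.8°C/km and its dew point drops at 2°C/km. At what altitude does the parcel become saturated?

600 m

T and T_d converge at 9.8 − 2 = 7.8°C per km
Height above start = (18.9 − 15) / 7.8 = 0.5 km
LCL altitude = 100 m + 500 m = 600 m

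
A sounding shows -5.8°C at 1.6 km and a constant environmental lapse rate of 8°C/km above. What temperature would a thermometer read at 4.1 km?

From 1600 m to 4100 m (environmental): cools by 8 × 2.5 = 20°C, giving -25.8°C.

-25.8°C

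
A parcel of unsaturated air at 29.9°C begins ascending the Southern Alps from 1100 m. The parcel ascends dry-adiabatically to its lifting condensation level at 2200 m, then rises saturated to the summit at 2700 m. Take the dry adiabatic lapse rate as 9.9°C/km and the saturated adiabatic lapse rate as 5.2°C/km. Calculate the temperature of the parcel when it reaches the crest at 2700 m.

1100 → 2200 m (dry, 9.9°C/km): ΔT = -9.9 × 1.1 = -10.89°C → T = 19.01°C
2200 → 2700 m (saturated, 5.2°C/km): ΔT = -5.2 × 0.5 = -2.6°C → T = 16.41°C

16.41°C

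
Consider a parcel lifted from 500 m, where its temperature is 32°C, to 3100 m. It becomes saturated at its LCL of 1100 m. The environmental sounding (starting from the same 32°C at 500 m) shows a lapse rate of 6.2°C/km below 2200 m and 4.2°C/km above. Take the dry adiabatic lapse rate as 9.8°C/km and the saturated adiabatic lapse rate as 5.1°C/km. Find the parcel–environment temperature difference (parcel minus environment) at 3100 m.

-1.76°C (parcel cooler than environment)

Parcel:
  From 500 m to 1100 m (dry): cools by 9.8 × 0.6 = 5.88°C, giving 26.12°C.
  From 1100 m to 3100 m (saturated): cools by 5.1 × 2 = 10.2°C, giving 15.92°C.
Environment:
  From 500 m to 2200 m (environment, lower layer): cools by 6.2 × 1.7 = 10.54°C, giving 21.46°C.
  From 2200 m to 3100 m (environment, upper layer): cools by 4.2 × 0.9 = 3.78°C, giving 17.68°C.
T_parcel − T_env = 15.92 − 17.68 = -1.76°C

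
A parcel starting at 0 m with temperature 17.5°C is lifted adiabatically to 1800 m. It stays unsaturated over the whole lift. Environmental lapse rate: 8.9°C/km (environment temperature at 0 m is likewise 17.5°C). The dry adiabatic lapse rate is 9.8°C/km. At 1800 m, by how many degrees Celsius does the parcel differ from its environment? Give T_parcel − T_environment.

Parcel:
  0 → 1800 m (dry, 9.8°C/km): ΔT = -9.8 × 1.8 = -17.64°C → T = -0.14°C
Environment:
  0 → 1800 m (environment, 8.9°C/km): ΔT = -8.9 × 1.8 = -16.02°C → T = 1.48°C
T_parcel − T_env = -0.14 − 1.48 = -1.62°C

-1.62°C (parcel cooler than environment)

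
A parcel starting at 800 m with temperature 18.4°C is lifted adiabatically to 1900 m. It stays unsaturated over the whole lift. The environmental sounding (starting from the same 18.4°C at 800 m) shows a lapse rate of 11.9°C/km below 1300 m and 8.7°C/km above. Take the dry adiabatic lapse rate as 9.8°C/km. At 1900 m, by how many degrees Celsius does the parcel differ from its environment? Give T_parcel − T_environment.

Parcel:
  Dry to 1900 m: -9.8 × 1.1 km = -10.78°C, so T = 7.62°C.
Environment:
  Environment, lower layer to 1300 m: -11.9 × 0.5 km = -5.95°C, so T = 12.45°C.
  Environment, upper layer to 1900 m: -8.7 × 0.6 km = -5.22°C, so T = 7.23°C.
T_parcel − T_env = 7.62 − 7.23 = +0.39°C

+0.39°C (parcel warmer than environment)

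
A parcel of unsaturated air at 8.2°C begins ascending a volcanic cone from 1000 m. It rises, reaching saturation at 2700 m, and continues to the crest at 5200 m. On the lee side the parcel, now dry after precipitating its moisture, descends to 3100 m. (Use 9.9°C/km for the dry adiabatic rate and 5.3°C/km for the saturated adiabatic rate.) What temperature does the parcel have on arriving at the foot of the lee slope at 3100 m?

-1.09°C

1000 → 2700 m (dry, 9.9°C/km): ΔT = -9.9 × 1.7 = -16.83°C → T = -8.63°C
2700 → 5200 m (saturated, 5.3°C/km): ΔT = -5.3 × 2.5 = -13.25°C → T = -21.88°C
5200 → 3100 m (dry descent, 9.9°C/km): ΔT = +9.9 × 2.1 = +20.79°C → T = -1.09°C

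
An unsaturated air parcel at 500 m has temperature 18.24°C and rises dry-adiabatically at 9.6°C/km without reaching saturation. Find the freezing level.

2400 m

Height above start = (18.24 − 0) / 9.6 = 1.9 km
Altitude = 500 m + 1900 m = 2400 m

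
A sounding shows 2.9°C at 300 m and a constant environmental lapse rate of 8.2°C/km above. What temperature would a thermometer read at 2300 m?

Environmental to 2300 m: -8.2 × 2 km = -16.4°C, so T = -13.5°C.

-13.5°C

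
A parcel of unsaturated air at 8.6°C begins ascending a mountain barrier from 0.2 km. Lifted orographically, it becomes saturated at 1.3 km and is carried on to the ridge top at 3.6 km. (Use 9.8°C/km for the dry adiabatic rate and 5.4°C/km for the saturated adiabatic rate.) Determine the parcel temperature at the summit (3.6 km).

From 200 m to 1300 m (dry): cools by 9.8 × 1.1 = 10.78°C, giving -2.18°C.
From 1300 m to 3600 m (saturated): cools by 5.4 × 2.3 = 12.42°C, giving -14.6°C.

-14.6°C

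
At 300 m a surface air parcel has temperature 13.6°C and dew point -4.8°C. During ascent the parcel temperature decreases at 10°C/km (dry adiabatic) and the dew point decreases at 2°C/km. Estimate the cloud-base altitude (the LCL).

T and T_d converge at 10 − 2 = 8°C per km
Height above start = (13.6 − (-4.8)) / 8 = 2.3 km
LCL altitude = 300 m + 2300 m = 2600 m

2600 m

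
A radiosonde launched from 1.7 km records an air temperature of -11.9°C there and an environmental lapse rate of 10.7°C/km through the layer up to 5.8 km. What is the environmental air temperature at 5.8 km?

Environmental to 5800 m: -10.7 × 4.1 km = -43.87°C, so T = -55.77°C.

-55.77°C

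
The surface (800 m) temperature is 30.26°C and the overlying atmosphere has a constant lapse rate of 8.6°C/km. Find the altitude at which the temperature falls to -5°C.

4900 m

Height above start = (30.26 − (-5)) / 8.6 = 4.1 km
Altitude = 800 m + 4100 m = 4900 m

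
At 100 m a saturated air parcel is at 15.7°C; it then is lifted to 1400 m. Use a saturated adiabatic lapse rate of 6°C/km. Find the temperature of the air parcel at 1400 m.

From 100 m to 1400 m (saturated adiabatic): cools by 6 × 1.3 = 7.8°C, giving 7.9°C.

7.9°C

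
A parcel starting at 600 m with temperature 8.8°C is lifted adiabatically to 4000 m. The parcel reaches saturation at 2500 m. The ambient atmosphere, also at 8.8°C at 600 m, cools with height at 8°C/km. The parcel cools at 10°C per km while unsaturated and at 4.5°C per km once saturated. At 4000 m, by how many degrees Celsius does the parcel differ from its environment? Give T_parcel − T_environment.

Parcel:
  Dry to 2500 m: -10 × 1.9 km = -19°C, so T = -10.2°C.
  Saturated to 4000 m: -4.5 × 1.5 km = -6.75°C, so T = -16.95°C.
Environment:
  Environment to 4000 m: -8 × 3.4 km = -27.2°C, so T = -18.4°C.
T_parcel − T_env = -16.95 − (-18.4) = +1.45°C

+1.45°C (parcel warmer than environment)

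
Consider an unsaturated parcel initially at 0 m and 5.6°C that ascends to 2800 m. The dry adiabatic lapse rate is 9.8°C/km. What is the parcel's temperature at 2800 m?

0 → 2800 m (dry adiabatic, 9.8°C/km): ΔT = -9.8 × 2.8 = -27.44°C → T = -21.84°C

-21.84°C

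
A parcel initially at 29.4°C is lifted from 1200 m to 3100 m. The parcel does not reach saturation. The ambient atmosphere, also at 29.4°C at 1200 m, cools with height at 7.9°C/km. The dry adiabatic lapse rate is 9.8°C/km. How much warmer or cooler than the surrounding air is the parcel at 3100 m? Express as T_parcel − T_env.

-3.61°C (parcel cooler than environment)

Parcel:
  1200–3100 m, dry: Δz = 1.9 km ⇒ ΔT = -18.62°C; T = 10.78°C
Environment:
  1200–3100 m, environment: Δz = 1.9 km ⇒ ΔT = -15.01°C; T = 14.39°C
T_parcel − T_env = 10.78 − 14.39 = -3.61°C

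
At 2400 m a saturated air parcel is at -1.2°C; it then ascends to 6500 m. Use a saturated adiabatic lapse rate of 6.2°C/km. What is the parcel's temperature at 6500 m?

-26.62°C

Saturated adiabatic to 6500 m: -6.2 × 4.1 km = -25.42°C, so T = -26.62°C.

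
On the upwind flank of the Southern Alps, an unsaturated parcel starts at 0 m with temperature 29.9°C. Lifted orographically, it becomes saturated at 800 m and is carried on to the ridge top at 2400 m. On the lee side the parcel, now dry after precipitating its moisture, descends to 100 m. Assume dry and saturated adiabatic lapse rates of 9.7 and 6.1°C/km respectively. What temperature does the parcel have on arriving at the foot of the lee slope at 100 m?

34.69°C

Dry to 800 m: -9.7 × 0.8 km = -7.76°C, so T = 22.14°C.
Saturated to 2400 m: -6.1 × 1.6 km = -9.76°C, so T = 12.38°C.
Dry descent to 100 m: +9.7 × 2.3 km = +22.31°C, so T = 34.69°C.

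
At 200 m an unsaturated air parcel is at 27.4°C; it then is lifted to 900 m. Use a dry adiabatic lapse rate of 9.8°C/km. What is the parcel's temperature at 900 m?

20.54°C

From 200 m to 900 m (dry adiabatic): cools by 9.8 × 0.7 = 6.86°C, giving 20.54°C.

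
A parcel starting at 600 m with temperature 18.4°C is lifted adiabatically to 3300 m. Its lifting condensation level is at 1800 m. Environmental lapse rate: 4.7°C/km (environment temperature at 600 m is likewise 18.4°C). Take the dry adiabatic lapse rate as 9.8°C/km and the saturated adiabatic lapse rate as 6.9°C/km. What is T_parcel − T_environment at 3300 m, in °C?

Parcel:
  600–1800 m, dry: Δz = 1.2 km ⇒ ΔT = -11.76°C; T = 6.64°C
  1800–3300 m, saturated: Δz = 1.5 km ⇒ ΔT = -10.35°C; T = -3.71°C
Environment:
  600–3300 m, environment: Δz = 2.7 km ⇒ ΔT = -12.69°C; T = 5.71°C
T_parcel − T_env = -3.71 − 5.71 = -9.42°C

-9.42°C (parcel cooler than environment)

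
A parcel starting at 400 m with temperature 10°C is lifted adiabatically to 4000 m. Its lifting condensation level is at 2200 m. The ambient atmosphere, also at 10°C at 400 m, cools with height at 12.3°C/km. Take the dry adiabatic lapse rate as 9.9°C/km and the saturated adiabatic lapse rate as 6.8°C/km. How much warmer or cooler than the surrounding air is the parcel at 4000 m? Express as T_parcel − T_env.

+14.22°C (parcel warmer than environment)

Parcel:
  400–2200 m, dry: Δz = 1.8 km ⇒ ΔT = -17.82°C; T = -7.82°C
  2200–4000 m, saturated: Δz = 1.8 km ⇒ ΔT = -12.24°C; T = -20.06°C
Environment:
  400–4000 m, environment: Δz = 3.6 km ⇒ ΔT = -44.28°C; T = -34.28°C
T_parcel − T_env = -20.06 − (-34.28) = +14.22°C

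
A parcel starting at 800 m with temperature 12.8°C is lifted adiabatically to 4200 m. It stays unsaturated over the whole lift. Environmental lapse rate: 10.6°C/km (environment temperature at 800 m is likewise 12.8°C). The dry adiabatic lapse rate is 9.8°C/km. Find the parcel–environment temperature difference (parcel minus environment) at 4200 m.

+2.72°C (parcel warmer than environment)

Parcel:
  800–4200 m, dry: Δz = 3.4 km ⇒ ΔT = -33.32°C; T = -20.52°C
Environment:
  800–4200 m, environment: Δz = 3.4 km ⇒ ΔT = -36.04°C; T = -23.24°C
T_parcel − T_env = -20.52 − (-23.24) = +2.72°C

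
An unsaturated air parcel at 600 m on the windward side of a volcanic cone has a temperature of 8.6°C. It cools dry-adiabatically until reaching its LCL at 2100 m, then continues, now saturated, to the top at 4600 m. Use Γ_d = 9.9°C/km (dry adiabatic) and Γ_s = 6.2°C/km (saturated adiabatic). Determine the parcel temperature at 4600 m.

-21.75°C

600–2100 m, dry: Δz = 1.5 km ⇒ ΔT = -14.85°C; T = -6.25°C
2100–4600 m, saturated: Δz = 2.5 km ⇒ ΔT = -15.5°C; T = -21.75°C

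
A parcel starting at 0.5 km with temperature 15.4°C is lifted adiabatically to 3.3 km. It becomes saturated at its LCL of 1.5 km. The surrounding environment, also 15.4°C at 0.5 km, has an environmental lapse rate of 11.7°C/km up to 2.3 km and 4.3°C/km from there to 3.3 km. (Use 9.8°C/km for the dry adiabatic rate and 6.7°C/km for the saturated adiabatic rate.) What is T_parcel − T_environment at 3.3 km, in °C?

Parcel:
  500 → 1500 m (dry, 9.8°C/km): ΔT = -9.8 × 1 = -9.8°C → T = 5.6°C
  1500 → 3300 m (saturated, 6.7°C/km): ΔT = -6.7 × 1.8 = -12.06°C → T = -6.46°C
Environment:
  500 → 2300 m (environment, lower layer, 11.7°C/km): ΔT = -11.7 × 1.8 = -21.06°C → T = -5.66°C
  2300 → 3300 m (environment, upper layer, 4.3°C/km): ΔT = -4.3 × 1 = -4.3°C → T = -9.96°C
T_parcel − T_env = -6.46 − (-9.96) = +3.5°C

+3.5°C (parcel warmer than environment)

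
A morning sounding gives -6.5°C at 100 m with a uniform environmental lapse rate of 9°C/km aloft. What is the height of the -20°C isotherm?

1600 m

Height above start = (-6.5 − (-20)) / 9 = 1.5 km
Altitude = 100 m + 1500 m = 1600 m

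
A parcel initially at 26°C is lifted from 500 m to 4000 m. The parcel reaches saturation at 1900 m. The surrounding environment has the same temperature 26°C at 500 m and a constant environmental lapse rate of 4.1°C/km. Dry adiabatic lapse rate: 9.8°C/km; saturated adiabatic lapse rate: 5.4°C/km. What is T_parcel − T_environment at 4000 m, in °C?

-10.71°C (parcel cooler than environment)

Parcel:
  500 → 1900 m (dry, 9.8°C/km): ΔT = -9.8 × 1.4 = -13.72°C → T = 12.28°C
  1900 → 4000 m (saturated, 5.4°C/km): ΔT = -5.4 × 2.1 = -11.34°C → T = 0.94°C
Environment:
  500 → 4000 m (environment, 4.1°C/km): ΔT = -4.1 × 3.5 = -14.35°C → T = 11.65°C
T_parcel − T_env = 0.94 − 11.65 = -10.71°C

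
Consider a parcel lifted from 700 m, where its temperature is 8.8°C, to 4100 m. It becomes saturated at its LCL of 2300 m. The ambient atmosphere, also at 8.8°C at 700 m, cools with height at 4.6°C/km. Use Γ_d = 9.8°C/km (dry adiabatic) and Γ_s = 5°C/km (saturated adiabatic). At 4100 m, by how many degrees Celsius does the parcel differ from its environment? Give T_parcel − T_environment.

-9.04°C (parcel cooler than environment)

Parcel:
  700 → 2300 m (dry, 9.8°C/km): ΔT = -9.8 × 1.6 = -15.68°C → T = -6.88°C
  2300 → 4100 m (saturated, 5°C/km): ΔT = -5 × 1.8 = -9°C → T = -15.88°C
Environment:
  700 → 4100 m (environment, 4.6°C/km): ΔT = -4.6 × 3.4 = -15.64°C → T = -6.84°C
T_parcel − T_env = -15.88 − (-6.84) = -9.04°C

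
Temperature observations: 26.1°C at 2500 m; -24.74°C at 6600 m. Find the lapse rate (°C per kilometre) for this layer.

12.4°C/km

Γ = −ΔT/Δz = (26.1 − (-24.74)) / (6600 − 2500) m
  = 50.84°C / 4.1 km = 12.4°C/km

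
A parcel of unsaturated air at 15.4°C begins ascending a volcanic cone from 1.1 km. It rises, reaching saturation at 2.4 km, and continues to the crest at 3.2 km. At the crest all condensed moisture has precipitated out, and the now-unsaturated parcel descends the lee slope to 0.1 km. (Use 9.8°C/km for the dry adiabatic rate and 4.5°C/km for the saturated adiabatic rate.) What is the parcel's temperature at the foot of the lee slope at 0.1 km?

29.44°C

1100–2400 m, dry: Δz = 1.3 km ⇒ ΔT = -12.74°C; T = 2.66°C
2400–3200 m, saturated: Δz = 0.8 km ⇒ ΔT = -3.6°C; T = -0.94°C
3200–100 m, dry descent: Δz = 3.1 km ⇒ ΔT = +30.38°C; T = 29.44°C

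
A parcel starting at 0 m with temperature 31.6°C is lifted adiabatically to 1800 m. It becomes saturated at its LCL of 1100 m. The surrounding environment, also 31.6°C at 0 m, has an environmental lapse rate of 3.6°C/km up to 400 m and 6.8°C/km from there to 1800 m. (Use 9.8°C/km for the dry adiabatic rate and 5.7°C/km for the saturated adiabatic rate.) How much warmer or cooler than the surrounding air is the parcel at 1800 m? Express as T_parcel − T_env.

Parcel:
  Dry to 1100 m: -9.8 × 1.1 km = -10.78°C, so T = 20.82°C.
  Saturated to 1800 m: -5.7 × 0.7 km = -3.99°C, so T = 16.83°C.
Environment:
  Environment, lower layer to 400 m: -3.6 × 0.4 km = -1.44°C, so T = 30.16°C.
  Environment, upper layer to 1800 m: -6.8 × 1.4 km = -9.52°C, so T = 20.64°C.
T_parcel − T_env = 16.83 − 20.64 = -3.81°C

-3.81°C (parcel cooler than environment)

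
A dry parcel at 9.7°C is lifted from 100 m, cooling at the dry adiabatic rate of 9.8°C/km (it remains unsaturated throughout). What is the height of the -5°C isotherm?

Height above start = (9.7 − (-5)) / 9.8 = 1.5 km
Altitude = 100 m + 1500 m = 1600 m

1600 m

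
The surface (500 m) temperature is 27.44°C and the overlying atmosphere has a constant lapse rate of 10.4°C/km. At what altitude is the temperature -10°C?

4100 m

Height above start = (27.44 − (-10)) / 10.4 = 3.6 km
Altitude = 500 m + 3600 m = 4100 m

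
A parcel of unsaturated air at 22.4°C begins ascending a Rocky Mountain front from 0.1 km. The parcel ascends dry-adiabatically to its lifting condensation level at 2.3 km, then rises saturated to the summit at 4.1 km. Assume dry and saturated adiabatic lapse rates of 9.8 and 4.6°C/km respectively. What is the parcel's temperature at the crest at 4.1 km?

-7.44°C

From 100 m to 2300 m (dry): cools by 9.8 × 2.2 = 21.56°C, giving 0.84°C.
From 2300 m to 4100 m (saturated): cools by 4.6 × 1.8 = 8.28°C, giving -7.44°C.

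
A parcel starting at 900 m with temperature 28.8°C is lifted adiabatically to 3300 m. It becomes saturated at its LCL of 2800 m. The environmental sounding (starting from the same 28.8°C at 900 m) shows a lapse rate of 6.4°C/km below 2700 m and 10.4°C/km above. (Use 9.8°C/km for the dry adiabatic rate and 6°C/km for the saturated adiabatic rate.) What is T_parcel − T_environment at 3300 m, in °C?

Parcel:
  Dry to 2800 m: -9.8 × 1.9 km = -18.62°C, so T = 10.18°C.
  Saturated to 3300 m: -6 × 0.5 km = -3°C, so T = 7.18°C.
Environment:
  Environment, lower layer to 2700 m: -6.4 × 1.8 km = -11.52°C, so T = 17.28°C.
  Environment, upper layer to 3300 m: -10.4 × 0.6 km = -6.24°C, so T = 11.04°C.
T_parcel − T_env = 7.18 − 11.04 = -3.86°C

-3.86°C (parcel cooler than environment)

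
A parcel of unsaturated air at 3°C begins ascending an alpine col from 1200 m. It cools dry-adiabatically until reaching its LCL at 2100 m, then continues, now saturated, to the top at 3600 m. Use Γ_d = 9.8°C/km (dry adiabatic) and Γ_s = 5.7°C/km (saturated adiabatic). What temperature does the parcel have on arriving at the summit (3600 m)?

-14.37°C

Dry to 2100 m: -9.8 × 0.9 km = -8.82°C, so T = -5.82°C.
Saturated to 3600 m: -5.7 × 1.5 km = -8.55°C, so T = -14.37°C.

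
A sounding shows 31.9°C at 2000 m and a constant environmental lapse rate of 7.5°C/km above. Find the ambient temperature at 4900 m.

2000 → 4900 m (environmental, 7.5°C/km): ΔT = -7.5 × 2.9 = -21.75°C → T = 10.15°C

10.15°C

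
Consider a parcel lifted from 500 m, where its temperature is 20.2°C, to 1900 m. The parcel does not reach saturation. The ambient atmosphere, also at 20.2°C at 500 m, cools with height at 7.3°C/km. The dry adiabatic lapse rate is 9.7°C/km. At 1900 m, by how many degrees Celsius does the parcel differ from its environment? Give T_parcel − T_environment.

-3.36°C (parcel cooler than environment)

Parcel:
  500–1900 m, dry: Δz = 1.4 km ⇒ ΔT = -13.58°C; T = 6.62°C
Environment:
  500–1900 m, environment: Δz = 1.4 km ⇒ ΔT = -10.22°C; T = 9.98°C
T_parcel − T_env = 6.62 − 9.98 = -3.36°C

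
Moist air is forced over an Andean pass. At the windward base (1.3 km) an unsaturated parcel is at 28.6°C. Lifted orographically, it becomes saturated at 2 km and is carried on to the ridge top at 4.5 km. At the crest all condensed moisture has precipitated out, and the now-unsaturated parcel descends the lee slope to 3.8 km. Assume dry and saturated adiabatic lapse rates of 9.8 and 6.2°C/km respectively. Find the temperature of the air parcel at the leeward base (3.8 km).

13.1°C

From 1300 m to 2000 m (dry): cools by 9.8 × 0.7 = 6.86°C, giving 21.74°C.
From 2000 m to 4500 m (saturated): cools by 6.2 × 2.5 = 15.5°C, giving 6.24°C.
From 4500 m to 3800 m (dry descent): warms by 9.8 × 0.7 = 6.86°C, giving 13.1°C.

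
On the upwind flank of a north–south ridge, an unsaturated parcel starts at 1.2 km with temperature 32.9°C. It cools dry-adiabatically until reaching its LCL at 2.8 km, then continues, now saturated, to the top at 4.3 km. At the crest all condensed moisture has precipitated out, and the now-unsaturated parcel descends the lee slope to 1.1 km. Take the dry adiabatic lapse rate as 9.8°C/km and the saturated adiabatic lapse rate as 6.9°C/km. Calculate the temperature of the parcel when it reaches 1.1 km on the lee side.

38.23°C

From 1200 m to 2800 m (dry): cools by 9.8 × 1.6 = 15.68°C, giving 17.22°C.
From 2800 m to 4300 m (saturated): cools by 6.9 × 1.5 = 10.35°C, giving 6.87°C.
From 4300 m to 1100 m (dry descent): warms by 9.8 × 3.2 = 31.36°C, giving 38.23°C.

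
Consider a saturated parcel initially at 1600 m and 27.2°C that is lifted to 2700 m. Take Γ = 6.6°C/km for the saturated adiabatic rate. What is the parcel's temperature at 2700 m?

19.94°C

Saturated adiabatic to 2700 m: -6.6 × 1.1 km = -7.26°C, so T = 19.94°C.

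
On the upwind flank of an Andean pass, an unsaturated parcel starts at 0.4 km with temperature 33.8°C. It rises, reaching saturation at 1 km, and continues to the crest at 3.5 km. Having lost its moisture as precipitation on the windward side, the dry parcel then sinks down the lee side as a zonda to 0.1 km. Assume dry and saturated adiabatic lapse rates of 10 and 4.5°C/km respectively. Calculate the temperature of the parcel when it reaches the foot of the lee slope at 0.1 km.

50.55°C

Dry to 1000 m: -10 × 0.6 km = -6°C, so T = 27.8°C.
Saturated to 3500 m: -4.5 × 2.5 km = -11.25°C, so T = 16.55°C.
Dry descent to 100 m: +10 × 3.4 km = +34°C, so T = 50.55°C.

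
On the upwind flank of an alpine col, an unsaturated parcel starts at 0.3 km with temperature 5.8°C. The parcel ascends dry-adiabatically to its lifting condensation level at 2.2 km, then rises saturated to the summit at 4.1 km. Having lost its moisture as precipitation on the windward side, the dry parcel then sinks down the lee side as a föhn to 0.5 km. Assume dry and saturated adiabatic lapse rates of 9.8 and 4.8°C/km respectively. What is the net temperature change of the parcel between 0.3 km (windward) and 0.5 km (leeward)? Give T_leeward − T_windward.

+7.54°C

300–2200 m, dry: Δz = 1.9 km ⇒ ΔT = -18.62°C; T = -12.82°C
2200–4100 m, saturated: Δz = 1.9 km ⇒ ΔT = -9.12°C; T = -21.94°C
4100–500 m, dry descent: Δz = 3.6 km ⇒ ΔT = +35.28°C; T = 13.34°C
Net change vs windward start: 13.34 − 5.8 = +7.54°C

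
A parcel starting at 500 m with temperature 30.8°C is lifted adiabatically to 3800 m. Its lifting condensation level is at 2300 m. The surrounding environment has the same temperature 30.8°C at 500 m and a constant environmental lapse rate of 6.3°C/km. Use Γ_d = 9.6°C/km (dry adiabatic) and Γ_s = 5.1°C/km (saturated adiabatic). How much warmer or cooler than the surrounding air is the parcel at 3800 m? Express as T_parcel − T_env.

Parcel:
  From 500 m to 2300 m (dry): cools by 9.6 × 1.8 = 17.28°C, giving 13.52°C.
  From 2300 m to 3800 m (saturated): cools by 5.1 × 1.5 = 7.65°C, giving 5.87°C.
Environment:
  From 500 m to 3800 m (environment): cools by 6.3 × 3.3 = 20.79°C, giving 10.01°C.
T_parcel − T_env = 5.87 − 10.01 = -4.14°C

-4.14°C (parcel cooler than environment)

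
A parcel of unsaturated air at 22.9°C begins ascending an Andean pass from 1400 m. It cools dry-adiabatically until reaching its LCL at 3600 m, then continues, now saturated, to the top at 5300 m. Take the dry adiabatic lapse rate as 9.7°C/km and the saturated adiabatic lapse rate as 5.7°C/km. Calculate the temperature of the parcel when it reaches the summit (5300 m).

Dry to 3600 m: -9.7 × 2.2 km = -21.34°C, so T = 1.56°C.
Saturated to 5300 m: -5.7 × 1.7 km = -9.69°C, so T = -8.13°C.

-8.13°C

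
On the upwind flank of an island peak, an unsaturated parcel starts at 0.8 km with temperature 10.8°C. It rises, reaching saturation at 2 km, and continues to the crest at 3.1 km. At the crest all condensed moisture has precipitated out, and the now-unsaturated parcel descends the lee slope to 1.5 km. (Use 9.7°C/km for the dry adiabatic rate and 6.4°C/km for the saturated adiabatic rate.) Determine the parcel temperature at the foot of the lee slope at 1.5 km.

7.64°C

From 800 m to 2000 m (dry): cools by 9.7 × 1.2 = 11.64°C, giving -0.84°C.
From 2000 m to 3100 m (saturated): cools by 6.4 × 1.1 = 7.04°C, giving -7.88°C.
From 3100 m to 1500 m (dry descent): warms by 9.7 × 1.6 = 15.52°C, giving 7.64°C.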